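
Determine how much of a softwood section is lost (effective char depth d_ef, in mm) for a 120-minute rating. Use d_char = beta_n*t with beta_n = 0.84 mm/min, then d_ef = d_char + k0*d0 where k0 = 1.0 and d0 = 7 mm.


d_char = 0.84 * 120 = 100.8 mm
d_ef = 100.8 + 1.0*7 = 107.8 mm

107.8 mm


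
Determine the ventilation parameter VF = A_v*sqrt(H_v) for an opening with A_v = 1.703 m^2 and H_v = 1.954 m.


sqrt(H_v) = 1.3979
VF = 1.703 * 1.3979 = 2.3805 m^(5/2)

2.3805 m^(5/2)


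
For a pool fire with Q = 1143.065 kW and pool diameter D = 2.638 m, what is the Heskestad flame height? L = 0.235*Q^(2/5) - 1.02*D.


Q^(2/5) = 16.720
0.235 * Q^(2/5) = 3.9291
1.02 * D = 2.6908
L = 1.2384 m

1.2384 m


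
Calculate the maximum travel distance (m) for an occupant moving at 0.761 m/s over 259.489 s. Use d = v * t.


d = 0.761 * 259.489 = 197.47 m

197.47 m


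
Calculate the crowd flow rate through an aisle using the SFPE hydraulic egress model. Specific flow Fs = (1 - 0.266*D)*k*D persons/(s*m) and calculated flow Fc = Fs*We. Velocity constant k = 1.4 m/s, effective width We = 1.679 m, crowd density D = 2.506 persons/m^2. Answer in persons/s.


1 - 0.266*D = 1 - 0.266*2.506 = 0.33340
Fs = 0.33340 * 1.4 * 2.506 = 1.1697 persons/(s*m)
Fc = 1.1697 * 1.679 = 1.9640 persons/s

1.9640 persons/s


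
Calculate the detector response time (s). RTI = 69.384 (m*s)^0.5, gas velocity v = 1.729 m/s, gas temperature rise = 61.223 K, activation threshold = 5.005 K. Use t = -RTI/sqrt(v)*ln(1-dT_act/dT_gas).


dT_act/dT_gas = 0.081750
ln(1 - 0.081750) = -0.085286
t = -69.384 / sqrt(1.729) * -0.085286 = 4.5003 s

4.5003 s


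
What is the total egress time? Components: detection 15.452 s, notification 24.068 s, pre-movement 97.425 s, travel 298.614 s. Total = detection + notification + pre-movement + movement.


Total = 15.452 + 24.068 + 97.425 + 298.614 = 435.559 s

435.559 s


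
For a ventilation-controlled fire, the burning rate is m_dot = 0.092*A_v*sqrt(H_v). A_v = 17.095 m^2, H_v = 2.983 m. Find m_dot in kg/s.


sqrt(H_v) = 1.7271
m_dot = 0.092 * 17.095 * 1.7271 = 2.7163 kg/s

2.7163 kg/s


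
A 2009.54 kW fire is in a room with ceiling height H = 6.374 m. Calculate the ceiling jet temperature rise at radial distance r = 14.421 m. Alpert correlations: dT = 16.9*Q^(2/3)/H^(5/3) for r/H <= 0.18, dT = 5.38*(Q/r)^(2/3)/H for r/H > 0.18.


r/H = 14.421 / 6.374 = 2.2625
r/H > 0.18, so dT = 5.38*(Q/r)^(2/3)/H
Q/r = 139.35
(Q/r)^(2/3) = 26.878
dT = 5.38 * 26.878 / 6.374 = 22.687 K

22.687 K


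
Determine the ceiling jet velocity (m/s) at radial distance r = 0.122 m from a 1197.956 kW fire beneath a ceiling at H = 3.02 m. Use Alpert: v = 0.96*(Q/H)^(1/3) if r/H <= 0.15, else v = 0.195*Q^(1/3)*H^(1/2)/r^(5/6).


r/H = 0.122 / 3.02 = 0.040397
r/H <= 0.15, so v = 0.96*(Q/H)^(1/3)
Q/H = 396.67
(Q/H)^(1/3) = 7.3476
v = 0.96 * 7.3476 = 7.0537 m/s

7.0537 m/s


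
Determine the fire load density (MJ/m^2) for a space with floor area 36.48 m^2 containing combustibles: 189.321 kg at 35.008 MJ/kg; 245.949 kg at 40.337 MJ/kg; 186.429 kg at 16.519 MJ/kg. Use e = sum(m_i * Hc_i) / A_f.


Total energy = 189.321*35.008 + 245.949*40.337 + 186.429*16.519
= 6627.750 + 9920.845 + 3079.621
= 19628.22 MJ
e = 19628.22 / 36.48 = 538.05 MJ/m^2

538.05 MJ/m^2


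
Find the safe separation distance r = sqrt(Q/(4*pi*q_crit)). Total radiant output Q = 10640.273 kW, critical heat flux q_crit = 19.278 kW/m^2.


4*pi*q_crit = 242.25
Q/(4*pi*q_crit) = 43.922
r = sqrt(43.922) = 6.6274 m

6.6274 m


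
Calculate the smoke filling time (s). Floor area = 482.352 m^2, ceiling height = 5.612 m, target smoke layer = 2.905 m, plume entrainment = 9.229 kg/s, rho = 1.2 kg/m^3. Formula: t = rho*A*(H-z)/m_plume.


H - z = 2.707 m
t = 1.2 * 482.352 * 2.707 / 9.229 = 169.78 s

169.78 s


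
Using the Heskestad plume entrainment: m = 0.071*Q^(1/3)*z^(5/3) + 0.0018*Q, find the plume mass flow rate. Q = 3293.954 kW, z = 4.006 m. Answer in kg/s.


Q^(1/3) = 14.879
z^(5/3) = 10.105
First term = 0.071 * 14.879 * 10.105 = 10.675
Second term = 0.0018 * 3293.954 = 5.9291
m = 16.604 kg/s

16.604 kg/s


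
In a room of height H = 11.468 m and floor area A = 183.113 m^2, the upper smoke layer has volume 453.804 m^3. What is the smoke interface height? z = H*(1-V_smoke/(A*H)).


V/(A*H) = 0.21610
1 - 0.21610 = 0.78390
z = 11.468 * 0.78390 = 8.9897 m

8.9897 m


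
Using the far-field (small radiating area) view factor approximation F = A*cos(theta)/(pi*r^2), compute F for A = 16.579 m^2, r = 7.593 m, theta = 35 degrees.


cos(35 deg) = 0.81915
pi*r^2 = 181.12
F = 16.579 * 0.81915 / 181.12 = 0.074980

0.074980


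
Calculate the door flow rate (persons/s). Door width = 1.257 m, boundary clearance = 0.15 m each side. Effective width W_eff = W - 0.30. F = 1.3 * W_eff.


W_eff = 1.257 - 0.30 = 0.957 m
F = 1.3 * 0.957 = 1.2441 persons/s

1.2441 persons/s


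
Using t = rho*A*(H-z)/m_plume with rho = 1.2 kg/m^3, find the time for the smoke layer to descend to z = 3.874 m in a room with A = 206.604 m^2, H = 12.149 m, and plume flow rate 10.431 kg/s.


H - z = 8.275 m
t = 1.2 * 206.604 * 8.275 / 10.431 = 196.68 s

196.68 s


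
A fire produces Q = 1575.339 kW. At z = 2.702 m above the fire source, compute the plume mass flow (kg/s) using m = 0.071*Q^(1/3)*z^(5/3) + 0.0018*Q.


Q^(1/3) = 11.636
z^(5/3) = 5.2417
First term = 0.071 * 11.636 * 5.2417 = 4.3304
Second term = 0.0018 * 1575.339 = 2.8356
m = 7.1660 kg/s

7.1660 kg/s


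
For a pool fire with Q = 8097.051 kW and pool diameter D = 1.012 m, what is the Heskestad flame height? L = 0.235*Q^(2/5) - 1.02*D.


Q^(2/5) = 36.587
0.235 * Q^(2/5) = 8.5980
1.02 * D = 1.0322
L = 7.5658 m

7.5658 m


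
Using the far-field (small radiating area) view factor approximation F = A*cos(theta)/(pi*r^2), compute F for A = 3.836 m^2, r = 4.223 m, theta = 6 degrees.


cos(6 deg) = 0.99452
pi*r^2 = 56.026
F = 3.836 * 0.99452 / 56.026 = 0.068093

0.068093


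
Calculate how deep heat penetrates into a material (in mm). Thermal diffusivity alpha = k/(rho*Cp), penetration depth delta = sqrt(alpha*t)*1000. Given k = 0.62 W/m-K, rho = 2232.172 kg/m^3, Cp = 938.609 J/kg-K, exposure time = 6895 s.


alpha = 0.62 / (2232.172 * 938.609) = 2.9592e-07 m^2/s
alpha * t = 0.0020404
delta = sqrt(0.0020404) * 1000 = 45.171 mm

45.171 mm


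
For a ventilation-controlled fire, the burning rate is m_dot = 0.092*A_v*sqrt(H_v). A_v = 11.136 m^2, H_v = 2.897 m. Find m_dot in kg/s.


sqrt(H_v) = 1.7021
m_dot = 0.092 * 11.136 * 1.7021 = 1.7438 kg/s

1.7438 kg/s


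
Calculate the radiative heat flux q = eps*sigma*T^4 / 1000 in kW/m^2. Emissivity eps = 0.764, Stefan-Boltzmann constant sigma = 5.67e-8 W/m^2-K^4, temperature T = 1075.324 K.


T^4 = 1.3371e+12
q = 0.764 * 5.67e-8 * 1.3371e+12 / 1000 = 57.921 kW/m^2

57.921 kW/m^2


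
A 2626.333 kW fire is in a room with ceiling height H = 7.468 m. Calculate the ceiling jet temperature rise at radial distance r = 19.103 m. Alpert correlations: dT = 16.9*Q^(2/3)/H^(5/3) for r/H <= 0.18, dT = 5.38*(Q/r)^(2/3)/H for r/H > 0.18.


r/H = 19.103 / 7.468 = 2.5580
r/H > 0.18, so dT = 5.38*(Q/r)^(2/3)/H
Q/r = 137.48
(Q/r)^(2/3) = 26.638
dT = 5.38 * 26.638 / 7.468 = 19.190 K

19.190 K


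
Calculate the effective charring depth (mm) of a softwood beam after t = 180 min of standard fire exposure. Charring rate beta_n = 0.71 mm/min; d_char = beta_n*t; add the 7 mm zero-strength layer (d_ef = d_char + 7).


d_char = 0.71 * 180 = 127.8 mm
d_ef = 127.8 + 1.0*7 = 134.8 mm

134.8 mm


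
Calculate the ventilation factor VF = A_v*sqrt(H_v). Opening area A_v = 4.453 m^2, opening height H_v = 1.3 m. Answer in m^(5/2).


sqrt(H_v) = 1.1402
VF = 4.453 * 1.1402 = 5.0772 m^(5/2)

5.0772 m^(5/2)


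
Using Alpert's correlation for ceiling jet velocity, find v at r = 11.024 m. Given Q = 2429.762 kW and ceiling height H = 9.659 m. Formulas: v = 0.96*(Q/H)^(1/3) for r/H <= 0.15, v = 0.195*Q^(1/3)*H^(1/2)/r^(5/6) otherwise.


r/H = 11.024 / 9.659 = 1.1413
r/H > 0.15, so v = 0.195*Q^(1/3)*H^(1/2)/r^(5/6)
Q^(1/3) = 13.444
H^(1/2) = 3.1079
r^(5/6) = 7.3895
v = 0.195 * 13.444 * 3.1079 / 7.3895 = 1.1026 m/s

1.1026 m/s


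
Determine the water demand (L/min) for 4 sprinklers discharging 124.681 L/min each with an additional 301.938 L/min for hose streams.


Sprinkler demand = 4 * 124.681 = 498.724 L/min
Total = 498.724 + 301.938 = 800.662 L/min

800.662 L/min


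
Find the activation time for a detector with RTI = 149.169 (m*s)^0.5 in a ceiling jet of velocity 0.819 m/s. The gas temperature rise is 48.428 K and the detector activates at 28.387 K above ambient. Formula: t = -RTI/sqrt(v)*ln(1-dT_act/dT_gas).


dT_act/dT_gas = 0.58617
ln(1 - 0.58617) = -0.88230
t = -149.169 / sqrt(0.819) * -0.88230 = 145.43 s

145.43 s


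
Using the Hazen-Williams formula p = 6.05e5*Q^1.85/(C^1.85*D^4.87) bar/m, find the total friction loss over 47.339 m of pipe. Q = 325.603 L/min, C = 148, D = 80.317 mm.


Q^1.85 = 44512
C^1.85 = 10351
D^4.87 = 1.8898e+09
p/m = 0.0013767 bar/m
p_total = 0.0013767 * 47.339 = 0.065171 bar

0.065171 bar


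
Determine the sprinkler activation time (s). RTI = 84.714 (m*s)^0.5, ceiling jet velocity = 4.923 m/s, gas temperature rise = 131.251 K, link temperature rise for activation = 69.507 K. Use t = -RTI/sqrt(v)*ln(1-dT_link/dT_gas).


dT_link/dT_gas = 0.52957
ln(1 - 0.52957) = -0.75411
t = -84.714 / sqrt(4.923) * -0.75411 = 28.792 s

28.792 s


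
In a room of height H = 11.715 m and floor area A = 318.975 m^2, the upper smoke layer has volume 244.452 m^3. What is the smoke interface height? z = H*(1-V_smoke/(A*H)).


V/(A*H) = 0.065418
1 - 0.065418 = 0.93458
z = 11.715 * 0.93458 = 10.949 m

10.949 m


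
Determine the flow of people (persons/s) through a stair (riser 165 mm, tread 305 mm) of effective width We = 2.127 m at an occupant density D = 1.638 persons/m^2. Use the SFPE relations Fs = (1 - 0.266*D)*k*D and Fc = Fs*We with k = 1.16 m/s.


1 - 0.266*D = 1 - 0.266*1.638 = 0.56429
Fs = 0.56429 * 1.16 * 1.638 = 1.0722 persons/(s*m)
Fc = 1.0722 * 2.127 = 2.2806 persons/s

2.2806 persons/s


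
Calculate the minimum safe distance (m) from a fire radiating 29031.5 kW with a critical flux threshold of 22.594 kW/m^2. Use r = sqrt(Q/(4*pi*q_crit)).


4*pi*q_crit = 283.92
Q/(4*pi*q_crit) = 102.25
r = sqrt(102.25) = 10.112 m

10.112 m


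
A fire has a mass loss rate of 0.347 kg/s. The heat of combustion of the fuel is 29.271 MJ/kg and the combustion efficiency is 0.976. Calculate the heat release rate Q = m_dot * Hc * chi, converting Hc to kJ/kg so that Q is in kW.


Hc = 29.271 MJ/kg = 29.271 * 1000 kJ/kg = 29271 kJ/kg
Q = 0.347 kg/s * 29271 kJ/kg * 0.976 = 9913.3 kW

9913.3 kW


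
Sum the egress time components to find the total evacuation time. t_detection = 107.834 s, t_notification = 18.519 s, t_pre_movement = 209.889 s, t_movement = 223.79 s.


Total = 107.834 + 18.519 + 209.889 + 223.79 = 560.032 s

560.032 s


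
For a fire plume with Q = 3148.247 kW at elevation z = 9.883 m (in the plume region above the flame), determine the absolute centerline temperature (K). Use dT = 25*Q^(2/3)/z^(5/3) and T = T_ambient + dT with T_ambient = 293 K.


Q^(2/3) = 214.81
z^(5/3) = 45.514
dT = 25 * 214.81 / 45.514 = 117.99 K
T = 293 + 117.99 = 410.99 K

410.99 K


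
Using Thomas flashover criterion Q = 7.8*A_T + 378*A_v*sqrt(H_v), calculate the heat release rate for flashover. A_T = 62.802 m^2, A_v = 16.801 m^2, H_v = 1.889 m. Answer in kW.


7.8*A_T = 489.86
sqrt(H_v) = 1.3744
378*A_v*sqrt(H_v) = 8728.6
Q = 489.86 + 8728.6 = 9218.4 kW

9218.4 kW


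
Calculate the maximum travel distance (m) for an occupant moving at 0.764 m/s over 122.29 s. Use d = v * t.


d = 0.764 * 122.29 = 93.430 m

93.430 m


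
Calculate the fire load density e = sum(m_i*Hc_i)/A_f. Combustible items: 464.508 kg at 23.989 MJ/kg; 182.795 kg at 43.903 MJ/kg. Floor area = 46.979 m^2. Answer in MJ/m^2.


Total energy = 464.508*23.989 + 182.795*43.903
= 11143.08 + 8025.249
= 19168.33 MJ
e = 19168.33 / 46.979 = 408.02 MJ/m^2

408.02 MJ/m^2


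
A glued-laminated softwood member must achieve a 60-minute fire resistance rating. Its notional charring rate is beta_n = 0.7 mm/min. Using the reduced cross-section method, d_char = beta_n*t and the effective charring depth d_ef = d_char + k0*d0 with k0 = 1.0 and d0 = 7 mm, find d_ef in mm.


d_char = 0.7 * 60 = 42 mm
d_ef = 42 + 1.0*7 = 49 mm

49 mm


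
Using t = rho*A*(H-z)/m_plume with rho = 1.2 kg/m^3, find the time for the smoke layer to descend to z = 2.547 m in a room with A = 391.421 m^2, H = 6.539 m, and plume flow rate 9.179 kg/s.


H - z = 3.992 m
t = 1.2 * 391.421 * 3.992 / 9.179 = 204.28 s

204.28 s


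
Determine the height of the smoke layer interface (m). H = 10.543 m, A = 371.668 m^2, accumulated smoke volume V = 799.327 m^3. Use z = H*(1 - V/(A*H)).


V/(A*H) = 0.20399
1 - 0.20399 = 0.79601
z = 10.543 * 0.79601 = 8.3924 m

8.3924 m


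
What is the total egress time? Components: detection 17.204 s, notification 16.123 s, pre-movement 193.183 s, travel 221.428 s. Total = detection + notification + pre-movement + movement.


Total = 17.204 + 16.123 + 193.183 + 221.428 = 447.938 s

447.938 s


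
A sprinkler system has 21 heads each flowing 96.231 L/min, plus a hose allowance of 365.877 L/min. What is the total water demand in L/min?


Sprinkler demand = 21 * 96.231 = 2020.851 L/min
Total = 2020.851 + 365.877 = 2386.728 L/min

2386.728 L/min


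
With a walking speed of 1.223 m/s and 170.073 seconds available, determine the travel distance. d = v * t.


d = 1.223 * 170.073 = 208.00 m

208.00 m


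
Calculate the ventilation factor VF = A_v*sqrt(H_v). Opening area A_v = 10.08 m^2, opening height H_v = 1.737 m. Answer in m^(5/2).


sqrt(H_v) = 1.3180
VF = 10.08 * 1.3180 = 13.285 m^(5/2)

13.285 m^(5/2)


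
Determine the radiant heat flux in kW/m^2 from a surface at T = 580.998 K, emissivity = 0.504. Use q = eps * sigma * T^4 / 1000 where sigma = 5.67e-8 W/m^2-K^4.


T^4 = 1.1395e+11
q = 0.504 * 5.67e-8 * 1.1395e+11 / 1000 = 3.2562 kW/m^2

3.2562 kW/m^2


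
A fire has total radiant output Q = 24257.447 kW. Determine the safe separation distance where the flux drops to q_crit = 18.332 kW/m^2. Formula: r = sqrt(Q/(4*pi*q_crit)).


4*pi*q_crit = 230.37
Q/(4*pi*q_crit) = 105.30
r = sqrt(105.30) = 10.262 m

10.262 m


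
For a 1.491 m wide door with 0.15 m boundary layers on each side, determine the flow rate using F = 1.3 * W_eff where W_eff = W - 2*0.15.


W_eff = 1.491 - 0.30 = 1.191 m
F = 1.3 * 1.191 = 1.5483 persons/s

1.5483 persons/s


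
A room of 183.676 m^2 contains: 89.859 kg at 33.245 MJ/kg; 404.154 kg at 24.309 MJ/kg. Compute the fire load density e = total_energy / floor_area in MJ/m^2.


Total energy = 89.859*33.245 + 404.154*24.309
= 2987.362 + 9824.580
= 12811.94 MJ
e = 12811.94 / 183.676 = 69.753 MJ/m^2

69.753 MJ/m^2


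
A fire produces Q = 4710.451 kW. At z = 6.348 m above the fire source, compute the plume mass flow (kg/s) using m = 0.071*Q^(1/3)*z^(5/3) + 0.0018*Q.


Q^(1/3) = 16.763
z^(5/3) = 21.763
First term = 0.071 * 16.763 * 21.763 = 25.902
Second term = 0.0018 * 4710.451 = 8.4788
m = 34.381 kg/s

34.381 kg/s


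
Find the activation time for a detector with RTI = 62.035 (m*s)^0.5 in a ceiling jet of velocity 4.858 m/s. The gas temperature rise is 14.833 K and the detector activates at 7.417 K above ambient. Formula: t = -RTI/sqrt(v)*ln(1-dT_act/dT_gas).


dT_act/dT_gas = 0.50003
ln(1 - 0.50003) = -0.69321
t = -62.035 / sqrt(4.858) * -0.69321 = 19.511 s

19.511 s


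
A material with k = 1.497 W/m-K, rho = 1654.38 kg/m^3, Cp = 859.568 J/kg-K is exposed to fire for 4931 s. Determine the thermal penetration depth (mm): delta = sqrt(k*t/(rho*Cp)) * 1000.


alpha = 1.497 / (1654.38 * 859.568) = 1.0527e-06 m^2/s
alpha * t = 0.0051909
delta = sqrt(0.0051909) * 1000 = 72.048 mm

72.048 mm


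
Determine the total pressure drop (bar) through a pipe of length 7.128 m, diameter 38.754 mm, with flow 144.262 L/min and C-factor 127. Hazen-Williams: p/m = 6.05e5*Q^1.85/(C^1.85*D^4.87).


Q^1.85 = 9872.6
C^1.85 = 7799.0
D^4.87 = 5.4338e+07
p/m = 0.014094 bar/m
p_total = 0.014094 * 7.128 = 0.10047 bar

0.10047 bar


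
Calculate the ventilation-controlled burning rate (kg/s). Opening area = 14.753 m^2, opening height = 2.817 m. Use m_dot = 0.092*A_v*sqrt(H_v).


sqrt(H_v) = 1.6784
m_dot = 0.092 * 14.753 * 1.6784 = 2.2780 kg/s

2.2780 kg/s


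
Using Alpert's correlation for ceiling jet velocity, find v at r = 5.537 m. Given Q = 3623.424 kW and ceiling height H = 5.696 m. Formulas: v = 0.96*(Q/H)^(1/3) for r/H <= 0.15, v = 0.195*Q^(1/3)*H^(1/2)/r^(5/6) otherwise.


r/H = 5.537 / 5.696 = 0.97209
r/H > 0.15, so v = 0.195*Q^(1/3)*H^(1/2)/r^(5/6)
Q^(1/3) = 15.359
H^(1/2) = 2.3866
r^(5/6) = 4.1629
v = 0.195 * 15.359 * 2.3866 / 4.1629 = 1.7171 m/s

1.7171 m/s


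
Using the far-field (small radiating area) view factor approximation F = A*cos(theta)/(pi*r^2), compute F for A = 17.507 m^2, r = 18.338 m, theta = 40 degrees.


cos(40 deg) = 0.76604
pi*r^2 = 1056.5
F = 17.507 * 0.76604 / 1056.5 = 0.012694

0.012694


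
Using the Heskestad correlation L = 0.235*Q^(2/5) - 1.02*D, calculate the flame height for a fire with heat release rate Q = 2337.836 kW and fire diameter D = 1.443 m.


Q^(2/5) = 22.260
0.235 * Q^(2/5) = 5.2311
1.02 * D = 1.4719
L = 3.7592 m

3.7592 m


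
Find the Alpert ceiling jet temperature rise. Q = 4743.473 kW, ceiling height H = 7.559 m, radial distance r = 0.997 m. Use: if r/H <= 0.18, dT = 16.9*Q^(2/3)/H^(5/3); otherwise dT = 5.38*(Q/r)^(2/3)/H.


r/H = 0.997 / 7.559 = 0.13190
r/H <= 0.18, so dT = 16.9*Q^(2/3)/H^(5/3)
Q^(2/3) = 282.31
H^(5/3) = 29.114
dT = 16.9 * 282.31 / 29.114 = 163.87 K

163.87 K


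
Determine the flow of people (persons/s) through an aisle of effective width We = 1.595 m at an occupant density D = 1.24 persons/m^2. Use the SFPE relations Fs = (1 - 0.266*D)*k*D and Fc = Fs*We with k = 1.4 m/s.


1 - 0.266*D = 1 - 0.266*1.24 = 0.67016
Fs = 0.67016 * 1.4 * 1.24 = 1.1634 persons/(s*m)
Fc = 1.1634 * 1.595 = 1.8556 persons/s

1.8556 persons/s


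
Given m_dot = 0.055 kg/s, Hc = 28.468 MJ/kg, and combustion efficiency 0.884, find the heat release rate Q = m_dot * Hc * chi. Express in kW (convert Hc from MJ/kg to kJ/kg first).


Hc = 28.468 MJ/kg = 28.468 * 1000 kJ/kg = 28468 kJ/kg
Q = 0.055 kg/s * 28468 kJ/kg * 0.884 = 1384.1 kW

1384.1 kW


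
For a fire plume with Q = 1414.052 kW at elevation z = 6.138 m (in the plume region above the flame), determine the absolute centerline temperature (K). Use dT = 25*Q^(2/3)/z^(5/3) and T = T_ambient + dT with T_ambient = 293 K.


Q^(2/3) = 125.98
z^(5/3) = 20.577
dT = 25 * 125.98 / 20.577 = 153.06 K
T = 293 + 153.06 = 446.06 K

446.06 K


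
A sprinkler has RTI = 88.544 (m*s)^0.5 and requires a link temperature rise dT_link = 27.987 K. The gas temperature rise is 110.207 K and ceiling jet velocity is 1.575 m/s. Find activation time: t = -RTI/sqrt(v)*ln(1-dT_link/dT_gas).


dT_link/dT_gas = 0.25395
ln(1 - 0.25395) = -0.29296
t = -88.544 / sqrt(1.575) * -0.29296 = 20.669 s

20.669 s


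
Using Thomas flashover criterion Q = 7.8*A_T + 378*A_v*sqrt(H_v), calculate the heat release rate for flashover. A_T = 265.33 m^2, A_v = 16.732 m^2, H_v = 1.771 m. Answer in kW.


7.8*A_T = 2069.574
sqrt(H_v) = 1.3308
378*A_v*sqrt(H_v) = 8416.8
Q = 2069.574 + 8416.8 = 10486 kW

10486 kW


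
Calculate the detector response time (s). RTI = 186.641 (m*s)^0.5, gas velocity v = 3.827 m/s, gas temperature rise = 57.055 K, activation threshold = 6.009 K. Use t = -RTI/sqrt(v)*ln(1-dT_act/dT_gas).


dT_act/dT_gas = 0.10532
ln(1 - 0.10532) = -0.11129
t = -186.641 / sqrt(3.827) * -0.11129 = 10.618 s

10.618 s


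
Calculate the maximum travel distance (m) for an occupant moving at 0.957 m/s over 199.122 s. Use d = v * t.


d = 0.957 * 199.122 = 190.56 m

190.56 m


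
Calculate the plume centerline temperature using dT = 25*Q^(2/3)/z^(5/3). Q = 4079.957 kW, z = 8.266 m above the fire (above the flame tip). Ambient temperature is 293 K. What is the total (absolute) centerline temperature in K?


Q^(2/3) = 255.33
z^(5/3) = 33.793
dT = 25 * 255.33 / 33.793 = 188.89 K
T = 293 + 188.89 = 481.89 K

481.89 K


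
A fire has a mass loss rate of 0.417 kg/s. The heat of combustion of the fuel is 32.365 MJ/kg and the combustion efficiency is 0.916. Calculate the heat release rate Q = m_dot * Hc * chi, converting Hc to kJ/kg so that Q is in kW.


Hc = 32.365 MJ/kg = 32.365 * 1000 kJ/kg = 32365 kJ/kg
Q = 0.417 kg/s * 32365 kJ/kg * 0.916 = 12363 kW

12363 kW


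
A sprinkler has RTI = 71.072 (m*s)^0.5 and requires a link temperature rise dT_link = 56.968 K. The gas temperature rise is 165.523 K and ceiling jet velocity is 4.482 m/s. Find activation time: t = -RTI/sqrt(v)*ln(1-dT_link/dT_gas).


dT_link/dT_gas = 0.34417
ln(1 - 0.34417) = -0.42185
t = -71.072 / sqrt(4.482) * -0.42185 = 14.162 s

14.162 s


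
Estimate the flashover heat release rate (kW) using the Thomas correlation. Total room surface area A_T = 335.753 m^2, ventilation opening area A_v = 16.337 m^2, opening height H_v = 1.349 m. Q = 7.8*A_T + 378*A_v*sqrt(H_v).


7.8*A_T = 2618.9
sqrt(H_v) = 1.1615
378*A_v*sqrt(H_v) = 7172.5
Q = 2618.9 + 7172.5 = 9791.4 kW

9791.4 kW


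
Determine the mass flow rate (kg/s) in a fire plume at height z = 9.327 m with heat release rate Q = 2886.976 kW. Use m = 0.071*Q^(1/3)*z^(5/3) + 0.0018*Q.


Q^(1/3) = 14.239
z^(5/3) = 41.327
First term = 0.071 * 14.239 * 41.327 = 41.781
Second term = 0.0018 * 2886.976 = 5.1966
m = 46.977 kg/s

46.977 kg/s


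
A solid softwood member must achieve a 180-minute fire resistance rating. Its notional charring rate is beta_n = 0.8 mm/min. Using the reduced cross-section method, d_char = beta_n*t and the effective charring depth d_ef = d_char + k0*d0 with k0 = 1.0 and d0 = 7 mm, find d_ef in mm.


d_char = 0.8 * 180 = 144 mm
d_ef = 144 + 1.0*7 = 151 mm

151 mm


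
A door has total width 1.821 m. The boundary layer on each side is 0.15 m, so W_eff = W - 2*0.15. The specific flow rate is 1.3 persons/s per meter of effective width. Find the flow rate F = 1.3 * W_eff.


W_eff = 1.821 - 0.30 = 1.521 m
F = 1.3 * 1.521 = 1.9773 persons/s

1.9773 persons/s


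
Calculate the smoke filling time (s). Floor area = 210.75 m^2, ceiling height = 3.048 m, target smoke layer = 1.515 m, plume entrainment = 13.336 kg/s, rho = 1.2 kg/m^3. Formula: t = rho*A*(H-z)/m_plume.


H - z = 1.533 m
t = 1.2 * 210.75 * 1.533 / 13.336 = 29.071 s

29.071 s


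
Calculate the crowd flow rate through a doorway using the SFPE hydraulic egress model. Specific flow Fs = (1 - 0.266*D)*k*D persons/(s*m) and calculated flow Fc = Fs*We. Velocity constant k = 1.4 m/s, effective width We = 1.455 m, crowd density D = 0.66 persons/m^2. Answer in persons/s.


1 - 0.266*D = 1 - 0.266*0.66 = 0.82444
Fs = 0.82444 * 1.4 * 0.66 = 0.76178 persons/(s*m)
Fc = 0.76178 * 1.455 = 1.1084 persons/s

1.1084 persons/s


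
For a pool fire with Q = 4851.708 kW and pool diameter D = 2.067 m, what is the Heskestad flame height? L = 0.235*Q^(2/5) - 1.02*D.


Q^(2/5) = 29.810
0.235 * Q^(2/5) = 7.0053
1.02 * D = 2.1083
L = 4.8969 m

4.8969 m


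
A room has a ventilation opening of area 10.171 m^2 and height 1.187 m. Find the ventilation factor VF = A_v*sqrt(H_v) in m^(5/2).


sqrt(H_v) = 1.0895
VF = 10.171 * 1.0895 = 11.081 m^(5/2)

11.081 m^(5/2)


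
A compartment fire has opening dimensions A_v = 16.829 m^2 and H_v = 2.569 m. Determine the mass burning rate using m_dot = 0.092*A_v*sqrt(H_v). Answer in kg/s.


sqrt(H_v) = 1.6028
m_dot = 0.092 * 16.829 * 1.6028 = 2.4816 kg/s

2.4816 kg/s


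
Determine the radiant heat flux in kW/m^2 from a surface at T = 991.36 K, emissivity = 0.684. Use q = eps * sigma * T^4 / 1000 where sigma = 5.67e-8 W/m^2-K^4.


T^4 = 9.6589e+11
q = 0.684 * 5.67e-8 * 9.6589e+11 / 1000 = 37.460 kW/m^2

37.460 kW/m^2


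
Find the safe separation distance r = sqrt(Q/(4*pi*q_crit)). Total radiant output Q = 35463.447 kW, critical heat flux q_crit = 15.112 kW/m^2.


4*pi*q_crit = 189.90
Q/(4*pi*q_crit) = 186.75
r = sqrt(186.75) = 13.665 m

13.665 m


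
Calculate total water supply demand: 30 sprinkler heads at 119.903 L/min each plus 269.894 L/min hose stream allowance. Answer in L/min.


Sprinkler demand = 30 * 119.903 = 3597.09 L/min
Total = 3597.09 + 269.894 = 3866.984 L/min

3866.984 L/min


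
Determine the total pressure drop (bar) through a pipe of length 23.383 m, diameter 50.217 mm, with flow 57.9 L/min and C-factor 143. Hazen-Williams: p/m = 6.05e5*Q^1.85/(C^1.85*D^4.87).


Q^1.85 = 1823.7
C^1.85 = 9713.4
D^4.87 = 1.9193e+08
p/m = 0.00059183 bar/m
p_total = 0.00059183 * 23.383 = 0.013839 bar

0.013839 bar


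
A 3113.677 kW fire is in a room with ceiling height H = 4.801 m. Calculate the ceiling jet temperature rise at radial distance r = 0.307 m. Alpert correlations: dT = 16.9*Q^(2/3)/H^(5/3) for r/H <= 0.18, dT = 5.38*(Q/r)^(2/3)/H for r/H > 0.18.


r/H = 0.307 / 4.801 = 0.063945
r/H <= 0.18, so dT = 16.9*Q^(2/3)/H^(5/3)
Q^(2/3) = 213.23
H^(5/3) = 13.663
dT = 16.9 * 213.23 / 13.663 = 263.74 K

263.74 K


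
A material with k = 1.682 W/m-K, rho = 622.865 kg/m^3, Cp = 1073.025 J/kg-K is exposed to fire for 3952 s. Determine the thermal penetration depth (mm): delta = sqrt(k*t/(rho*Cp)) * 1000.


alpha = 1.682 / (622.865 * 1073.025) = 2.5166e-06 m^2/s
alpha * t = 0.0099458
delta = sqrt(0.0099458) * 1000 = 99.729 mm

99.729 mm


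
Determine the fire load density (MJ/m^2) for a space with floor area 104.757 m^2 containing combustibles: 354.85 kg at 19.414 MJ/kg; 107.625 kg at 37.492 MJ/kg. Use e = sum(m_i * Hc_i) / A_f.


Total energy = 354.85*19.414 + 107.625*37.492
= 6889.058 + 4035.076
= 10924.13 MJ
e = 10924.13 / 104.757 = 104.28 MJ/m^2

104.28 MJ/m^2


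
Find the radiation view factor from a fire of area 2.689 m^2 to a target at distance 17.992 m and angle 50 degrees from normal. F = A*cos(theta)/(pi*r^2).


cos(50 deg) = 0.64279
pi*r^2 = 1017.0
F = 2.689 * 0.64279 / 1017.0 = 0.0016996

0.0016996


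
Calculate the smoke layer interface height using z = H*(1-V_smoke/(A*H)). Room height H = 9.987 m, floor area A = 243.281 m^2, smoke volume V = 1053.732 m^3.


V/(A*H) = 0.43370
1 - 0.43370 = 0.56630
z = 9.987 * 0.56630 = 5.6557 m

5.6557 m


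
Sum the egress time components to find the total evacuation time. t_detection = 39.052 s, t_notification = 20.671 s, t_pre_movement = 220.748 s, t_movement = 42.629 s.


Total = 39.052 + 20.671 + 220.748 + 42.629 = 323.1 s

323.1 s


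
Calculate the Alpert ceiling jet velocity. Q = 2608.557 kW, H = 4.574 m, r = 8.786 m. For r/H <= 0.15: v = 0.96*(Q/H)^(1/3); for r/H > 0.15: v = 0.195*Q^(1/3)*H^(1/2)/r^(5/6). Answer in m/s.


r/H = 8.786 / 4.574 = 1.9209
r/H > 0.15, so v = 0.195*Q^(1/3)*H^(1/2)/r^(5/6)
Q^(1/3) = 13.766
H^(1/2) = 2.1387
r^(5/6) = 6.1164
v = 0.195 * 13.766 * 2.1387 / 6.1164 = 0.93862 m/s

0.93862 m/s


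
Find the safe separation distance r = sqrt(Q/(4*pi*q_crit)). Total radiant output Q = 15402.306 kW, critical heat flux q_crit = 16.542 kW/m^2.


4*pi*q_crit = 207.87
Q/(4*pi*q_crit) = 74.095
r = sqrt(74.095) = 8.6078 m

8.6078 m


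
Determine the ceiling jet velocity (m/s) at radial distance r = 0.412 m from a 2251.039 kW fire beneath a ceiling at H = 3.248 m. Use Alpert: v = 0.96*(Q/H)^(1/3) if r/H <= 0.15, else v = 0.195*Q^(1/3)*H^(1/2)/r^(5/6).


r/H = 0.412 / 3.248 = 0.12685
r/H <= 0.15, so v = 0.96*(Q/H)^(1/3)
Q/H = 693.05
(Q/H)^(1/3) = 8.8496
v = 0.96 * 8.8496 = 8.4956 m/s

8.4956 m/s


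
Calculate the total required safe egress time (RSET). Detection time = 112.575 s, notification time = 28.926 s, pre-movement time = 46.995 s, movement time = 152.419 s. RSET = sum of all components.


Total = 112.575 + 28.926 + 46.995 + 152.419 = 340.915 s

340.915 s


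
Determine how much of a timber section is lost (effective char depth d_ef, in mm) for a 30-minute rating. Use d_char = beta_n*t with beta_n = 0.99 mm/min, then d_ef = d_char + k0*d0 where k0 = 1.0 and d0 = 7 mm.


d_char = 0.99 * 30 = 29.7 mm
d_ef = 29.7 + 1.0*7 = 36.7 mm

36.7 mm


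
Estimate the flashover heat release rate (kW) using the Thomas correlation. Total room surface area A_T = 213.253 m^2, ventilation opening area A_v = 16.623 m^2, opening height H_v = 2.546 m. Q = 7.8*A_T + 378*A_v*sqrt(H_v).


7.8*A_T = 1663.4
sqrt(H_v) = 1.5956
378*A_v*sqrt(H_v) = 10026
Q = 1663.4 + 10026 = 11689 kW

11689 kW


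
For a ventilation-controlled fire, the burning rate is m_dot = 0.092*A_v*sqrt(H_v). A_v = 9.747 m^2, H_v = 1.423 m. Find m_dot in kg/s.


sqrt(H_v) = 1.1929
m_dot = 0.092 * 9.747 * 1.1929 = 1.0697 kg/s

1.0697 kg/s


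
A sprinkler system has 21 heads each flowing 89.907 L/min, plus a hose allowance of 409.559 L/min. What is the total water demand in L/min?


Sprinkler demand = 21 * 89.907 = 1888.047 L/min
Total = 1888.047 + 409.559 = 2297.606 L/min

2297.606 L/min


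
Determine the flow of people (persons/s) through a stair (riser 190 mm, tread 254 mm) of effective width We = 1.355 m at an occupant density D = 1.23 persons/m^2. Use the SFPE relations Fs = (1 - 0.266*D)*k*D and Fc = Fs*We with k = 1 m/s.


1 - 0.266*D = 1 - 0.266*1.23 = 0.67282
Fs = 0.67282 * 1 * 1.23 = 0.82757 persons/(s*m)
Fc = 0.82757 * 1.355 = 1.1214 persons/s

1.1214 persons/s


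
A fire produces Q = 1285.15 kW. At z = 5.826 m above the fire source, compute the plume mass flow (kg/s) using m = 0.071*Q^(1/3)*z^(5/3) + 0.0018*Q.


Q^(1/3) = 10.872
z^(5/3) = 18.863
First term = 0.071 * 10.872 * 18.863 = 14.561
Second term = 0.0018 * 1285.15 = 2.3133
m = 16.874 kg/s

16.874 kg/s


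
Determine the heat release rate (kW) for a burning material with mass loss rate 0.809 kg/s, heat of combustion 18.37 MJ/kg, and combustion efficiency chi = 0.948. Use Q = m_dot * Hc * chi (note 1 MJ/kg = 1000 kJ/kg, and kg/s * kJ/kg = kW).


Hc = 18.37 MJ/kg = 18.37 * 1000 kJ/kg = 18370 kJ/kg
Q = 0.809 kg/s * 18370 kJ/kg * 0.948 = 14089 kW

14089 kW


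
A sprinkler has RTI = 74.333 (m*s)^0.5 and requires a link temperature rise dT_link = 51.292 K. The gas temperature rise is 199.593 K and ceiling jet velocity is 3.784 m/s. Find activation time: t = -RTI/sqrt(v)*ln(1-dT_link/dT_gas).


dT_link/dT_gas = 0.25698
ln(1 - 0.25698) = -0.29704
t = -74.333 / sqrt(3.784) * -0.29704 = 11.351 s

11.351 s


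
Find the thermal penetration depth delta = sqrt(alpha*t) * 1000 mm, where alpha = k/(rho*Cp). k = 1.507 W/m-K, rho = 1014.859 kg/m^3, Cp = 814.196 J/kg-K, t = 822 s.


alpha = 1.507 / (1014.859 * 814.196) = 1.8238e-06 m^2/s
alpha * t = 0.0014992
delta = sqrt(0.0014992) * 1000 = 38.719 mm

38.719 mm


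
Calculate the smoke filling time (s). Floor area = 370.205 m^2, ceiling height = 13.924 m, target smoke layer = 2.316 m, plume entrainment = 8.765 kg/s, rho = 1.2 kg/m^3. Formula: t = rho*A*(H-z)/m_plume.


H - z = 11.608 m
t = 1.2 * 370.205 * 11.608 / 8.765 = 588.34 s

588.34 s


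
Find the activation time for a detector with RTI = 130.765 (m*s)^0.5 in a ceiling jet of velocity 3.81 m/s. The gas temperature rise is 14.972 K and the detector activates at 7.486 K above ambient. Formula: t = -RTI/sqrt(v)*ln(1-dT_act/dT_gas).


dT_act/dT_gas = 0.5
ln(1 - 0.5) = -0.69315
t = -130.765 / sqrt(3.81) * -0.69315 = 46.436 s

46.436 s


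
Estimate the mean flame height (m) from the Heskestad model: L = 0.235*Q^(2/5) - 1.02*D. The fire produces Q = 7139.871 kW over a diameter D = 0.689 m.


Q^(2/5) = 34.792
0.235 * Q^(2/5) = 8.1761
1.02 * D = 0.70278
L = 7.4733 m

7.4733 m


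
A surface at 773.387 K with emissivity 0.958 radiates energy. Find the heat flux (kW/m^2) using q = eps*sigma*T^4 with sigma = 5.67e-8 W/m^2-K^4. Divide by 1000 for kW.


T^4 = 3.5776e+11
q = 0.958 * 5.67e-8 * 3.5776e+11 / 1000 = 19.433 kW/m^2

19.433 kW/m^2


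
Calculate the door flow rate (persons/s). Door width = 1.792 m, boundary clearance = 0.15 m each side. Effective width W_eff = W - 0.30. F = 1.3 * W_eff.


W_eff = 1.792 - 0.30 = 1.492 m
F = 1.3 * 1.492 = 1.9396 persons/s

1.9396 persons/s


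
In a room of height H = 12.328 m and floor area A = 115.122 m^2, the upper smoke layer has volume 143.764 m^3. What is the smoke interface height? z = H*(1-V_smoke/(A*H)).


V/(A*H) = 0.10130
1 - 0.10130 = 0.89870
z = 12.328 * 0.89870 = 11.079 m

11.079 m


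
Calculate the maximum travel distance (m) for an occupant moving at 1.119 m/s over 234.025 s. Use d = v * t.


d = 1.119 * 234.025 = 261.87 m

261.87 m


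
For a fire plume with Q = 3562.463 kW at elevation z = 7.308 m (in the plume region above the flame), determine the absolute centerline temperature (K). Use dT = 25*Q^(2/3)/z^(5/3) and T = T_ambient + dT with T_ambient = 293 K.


Q^(2/3) = 233.26
z^(5/3) = 27.521
dT = 25 * 233.26 / 27.521 = 211.89 K
T = 293 + 211.89 = 504.89 K

504.89 K


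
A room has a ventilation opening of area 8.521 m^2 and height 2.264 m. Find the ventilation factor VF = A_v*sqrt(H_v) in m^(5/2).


sqrt(H_v) = 1.5047
VF = 8.521 * 1.5047 = 12.821 m^(5/2)

12.821 m^(5/2)


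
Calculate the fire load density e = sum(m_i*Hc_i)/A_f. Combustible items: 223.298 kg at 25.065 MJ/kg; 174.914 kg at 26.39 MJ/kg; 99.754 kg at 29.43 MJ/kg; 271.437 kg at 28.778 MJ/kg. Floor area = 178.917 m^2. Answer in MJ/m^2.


Total energy = 223.298*25.065 + 174.914*26.39 + 99.754*29.43 + 271.437*28.778
= 5596.964 + 4615.980 + 2935.760 + 7811.414
= 20960.12 MJ
e = 20960.12 / 178.917 = 117.15 MJ/m^2

117.15 MJ/m^2


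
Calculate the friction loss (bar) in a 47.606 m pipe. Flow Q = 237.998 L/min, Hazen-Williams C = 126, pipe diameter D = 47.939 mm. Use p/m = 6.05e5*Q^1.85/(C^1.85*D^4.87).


Q^1.85 = 24926
C^1.85 = 7685.7
D^4.87 = 1.5309e+08
p/m = 0.012817 bar/m
p_total = 0.012817 * 47.606 = 0.61015 bar

0.61015 bar


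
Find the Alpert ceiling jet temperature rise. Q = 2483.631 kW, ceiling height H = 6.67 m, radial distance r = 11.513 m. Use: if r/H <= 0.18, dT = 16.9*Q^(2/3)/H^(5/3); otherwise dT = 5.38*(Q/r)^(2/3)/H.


r/H = 11.513 / 6.67 = 1.7261
r/H > 0.18, so dT = 5.38*(Q/r)^(2/3)/H
Q/r = 215.72
(Q/r)^(2/3) = 35.969
dT = 5.38 * 35.969 / 6.67 = 29.013 K

29.013 K


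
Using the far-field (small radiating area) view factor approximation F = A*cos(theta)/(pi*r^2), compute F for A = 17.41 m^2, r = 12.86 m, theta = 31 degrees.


cos(31 deg) = 0.85717
pi*r^2 = 519.56
F = 17.41 * 0.85717 / 519.56 = 0.028723

0.028723


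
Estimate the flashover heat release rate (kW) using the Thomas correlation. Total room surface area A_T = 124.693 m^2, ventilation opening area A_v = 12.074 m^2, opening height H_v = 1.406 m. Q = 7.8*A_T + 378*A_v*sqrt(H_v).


7.8*A_T = 972.61
sqrt(H_v) = 1.1857
378*A_v*sqrt(H_v) = 5411.7
Q = 972.61 + 5411.7 = 6384.3 kW

6384.3 kW


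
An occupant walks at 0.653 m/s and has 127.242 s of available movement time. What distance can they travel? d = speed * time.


d = 0.653 * 127.242 = 83.089 m

83.089 m


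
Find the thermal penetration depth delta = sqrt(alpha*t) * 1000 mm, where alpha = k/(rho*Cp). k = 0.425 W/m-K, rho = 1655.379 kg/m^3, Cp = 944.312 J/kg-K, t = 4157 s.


alpha = 0.425 / (1655.379 * 944.312) = 2.7188e-07 m^2/s
alpha * t = 0.0011302
delta = sqrt(0.0011302) * 1000 = 33.618 mm

33.618 mm


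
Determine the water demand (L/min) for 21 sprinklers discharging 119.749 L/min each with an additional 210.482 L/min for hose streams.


Sprinkler demand = 21 * 119.749 = 2514.729 L/min
Total = 2514.729 + 210.482 = 2725.211 L/min

2725.211 L/min


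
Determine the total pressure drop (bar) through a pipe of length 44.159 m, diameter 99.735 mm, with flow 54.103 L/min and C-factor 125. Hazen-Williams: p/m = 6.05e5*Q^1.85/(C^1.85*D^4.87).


Q^1.85 = 1608.6
C^1.85 = 7573.3
D^4.87 = 5.4249e+09
p/m = 2.3689e-05 bar/m
p_total = 2.3689e-05 * 44.159 = 0.0010461 bar

0.0010461 bar


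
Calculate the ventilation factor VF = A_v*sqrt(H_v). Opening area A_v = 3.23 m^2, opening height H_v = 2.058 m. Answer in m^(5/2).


sqrt(H_v) = 1.4346
VF = 3.23 * 1.4346 = 4.6337 m^(5/2)

4.6337 m^(5/2)


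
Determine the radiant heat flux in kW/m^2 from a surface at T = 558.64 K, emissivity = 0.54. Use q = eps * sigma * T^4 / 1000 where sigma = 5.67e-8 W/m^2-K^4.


T^4 = 9.7393e+10
q = 0.54 * 5.67e-8 * 9.7393e+10 / 1000 = 2.9820 kW/m^2

2.9820 kW/m^2


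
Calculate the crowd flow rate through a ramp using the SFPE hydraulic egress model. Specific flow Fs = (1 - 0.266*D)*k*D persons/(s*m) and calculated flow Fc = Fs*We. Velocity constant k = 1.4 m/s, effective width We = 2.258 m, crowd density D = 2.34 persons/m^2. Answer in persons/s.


1 - 0.266*D = 1 - 0.266*2.34 = 0.37756
Fs = 0.37756 * 1.4 * 2.34 = 1.2369 persons/(s*m)
Fc = 1.2369 * 2.258 = 2.7929 persons/s

2.7929 persons/s


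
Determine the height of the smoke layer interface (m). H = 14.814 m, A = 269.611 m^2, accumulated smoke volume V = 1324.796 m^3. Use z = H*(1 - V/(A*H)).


V/(A*H) = 0.33170
1 - 0.33170 = 0.66830
z = 14.814 * 0.66830 = 9.9003 m

9.9003 m


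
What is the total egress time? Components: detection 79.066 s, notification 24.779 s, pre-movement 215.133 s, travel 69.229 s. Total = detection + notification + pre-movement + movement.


Total = 79.066 + 24.779 + 215.133 + 69.229 = 388.207 s

388.207 s


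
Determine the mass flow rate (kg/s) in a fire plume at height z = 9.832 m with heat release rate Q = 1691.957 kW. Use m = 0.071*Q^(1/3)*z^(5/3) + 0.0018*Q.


Q^(1/3) = 11.916
z^(5/3) = 45.124
First term = 0.071 * 11.916 * 45.124 = 38.176
Second term = 0.0018 * 1691.957 = 3.0455
m = 41.222 kg/s

41.222 kg/s


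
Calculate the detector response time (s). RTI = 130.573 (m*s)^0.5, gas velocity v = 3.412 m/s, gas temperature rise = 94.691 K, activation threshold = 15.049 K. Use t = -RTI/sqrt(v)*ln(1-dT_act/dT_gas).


dT_act/dT_gas = 0.15893
ln(1 - 0.15893) = -0.17308
t = -130.573 / sqrt(3.412) * -0.17308 = 12.235 s

12.235 s


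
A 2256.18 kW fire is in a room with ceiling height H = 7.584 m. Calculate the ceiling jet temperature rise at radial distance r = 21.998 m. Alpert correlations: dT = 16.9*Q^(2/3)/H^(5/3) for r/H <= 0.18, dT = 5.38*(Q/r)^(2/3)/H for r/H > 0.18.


r/H = 21.998 / 7.584 = 2.9006
r/H > 0.18, so dT = 5.38*(Q/r)^(2/3)/H
Q/r = 102.56
(Q/r)^(2/3) = 21.911
dT = 5.38 * 21.911 / 7.584 = 15.543 K

15.543 K


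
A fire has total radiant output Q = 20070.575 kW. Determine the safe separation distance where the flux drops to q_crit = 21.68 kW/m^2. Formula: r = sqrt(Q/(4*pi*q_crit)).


4*pi*q_crit = 272.44
Q/(4*pi*q_crit) = 73.670
r = sqrt(73.670) = 8.5831 m

8.5831 m


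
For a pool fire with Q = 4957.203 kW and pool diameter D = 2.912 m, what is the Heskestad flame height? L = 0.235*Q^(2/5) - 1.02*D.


Q^(2/5) = 30.067
0.235 * Q^(2/5) = 7.0658
1.02 * D = 2.9702
L = 4.0956 m

4.0956 m


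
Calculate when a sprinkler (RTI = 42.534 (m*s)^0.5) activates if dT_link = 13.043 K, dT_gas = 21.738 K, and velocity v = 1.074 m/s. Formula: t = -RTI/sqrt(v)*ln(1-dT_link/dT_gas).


dT_link/dT_gas = 0.60001
ln(1 - 0.60001) = -0.91631
t = -42.534 / sqrt(1.074) * -0.91631 = 37.608 s

37.608 s


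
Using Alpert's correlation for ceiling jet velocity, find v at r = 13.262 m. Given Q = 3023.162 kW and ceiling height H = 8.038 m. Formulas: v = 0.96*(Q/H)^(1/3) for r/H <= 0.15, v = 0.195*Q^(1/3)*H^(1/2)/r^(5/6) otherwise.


r/H = 13.262 / 8.038 = 1.6499
r/H > 0.15, so v = 0.195*Q^(1/3)*H^(1/2)/r^(5/6)
Q^(1/3) = 14.460
H^(1/2) = 2.8351
r^(5/6) = 8.6200
v = 0.195 * 14.460 * 2.8351 / 8.6200 = 0.92737 m/s

0.92737 m/s


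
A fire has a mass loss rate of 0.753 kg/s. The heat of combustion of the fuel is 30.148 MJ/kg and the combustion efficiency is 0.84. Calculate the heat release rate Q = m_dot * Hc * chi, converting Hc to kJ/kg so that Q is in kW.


Hc = 30.148 MJ/kg = 30.148 * 1000 kJ/kg = 30148 kJ/kg
Q = 0.753 kg/s * 30148 kJ/kg * 0.84 = 19069 kW

19069 kW
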